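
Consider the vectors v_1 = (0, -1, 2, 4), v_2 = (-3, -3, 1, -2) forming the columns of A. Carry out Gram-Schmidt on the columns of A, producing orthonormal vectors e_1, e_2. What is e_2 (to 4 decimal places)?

v_1 = (0, -1, 2, 4); ‖v_1‖ = 4.5826, so e_1 = (0.0000, -0.2182, 0.4364, 0.8729).
e_1·v_2 = 0.0000·(-3) + (-0.2182)·(-3) + 0.4364·1 + 0.8729·(-2) = -0.6547.
u_2 = v_2 + 0.6547·e_1 = (-3.0000, -3.1429, 1.2857, -1.4286).
‖u_2‖ = 4.7509, so e_2 = (-0.6315, -0.6615, 0.2706, -0.3007).

e_2 = (-0.6315, -0.6615, 0.2706, -0.3007)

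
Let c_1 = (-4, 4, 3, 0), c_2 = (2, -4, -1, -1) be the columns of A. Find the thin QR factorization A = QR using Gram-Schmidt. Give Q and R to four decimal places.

e_1 = c_1/‖c_1‖ = (-4, 4, 3, 0)/6.4031 = (-0.6247, 0.6247, 0.4685, 0.0000).
r_{12} = e_1·c_2 = -4.2167.
u_2 = c_2 + 4.2167·e_1 = (-0.6341, -1.3659, 0.9756, -1.0000).
‖u_2‖ = 2.0541, so e_2 = (-0.3087, -0.6649, 0.4749, -0.4868).

Q = [[-0.6247, -0.3087], [0.6247, -0.6649], [0.4685, 0.4749], [0.0000, -0.4868]], R = [[6.4031, -4.2167], [0.0000, 2.0541]]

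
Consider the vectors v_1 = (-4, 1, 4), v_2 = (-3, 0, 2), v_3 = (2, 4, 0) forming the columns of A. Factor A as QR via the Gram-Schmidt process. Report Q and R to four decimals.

v_1 = (-4, 1, 4); ‖v_1‖ = 5.7446, so e_1 = (-0.6963, 0.1741, 0.6963).
e_1·v_2 = (-0.6963)·(-3) + 0.1741·0 + 0.6963·2 = 3.4816.
u_2 = v_2 − 3.4816·e_1 = (-0.5758, -0.6061, -0.4242).
‖u_2‖ = 0.9374, so e_2 = (-0.6142, -0.6465, -0.4526).
e_1·v_3 = (-0.6963)·2 + 0.1741·4 + 0.6963·0 = -0.6963; e_2·v_3 = (-0.6142)·2 + (-0.6465)·4 + (-0.4526)·0 = -3.8144.
u_3 = v_3 + 0.6963·e_1 + 3.8144·e_2 = (-0.8276, 1.6552, -1.2414).
‖u_3‖ = 2.2283, so e_3 = (-0.3714, 0.7428, -0.5571).

Q = [[-0.6963, -0.6142, -0.3714], [0.1741, -0.6465, 0.7428], [0.6963, -0.4526, -0.5571]], R = [[5.7446, 3.4816, -0.6963], [0.0000, 0.9374, -3.8144], [0.0000, 0.0000, 2.2283]]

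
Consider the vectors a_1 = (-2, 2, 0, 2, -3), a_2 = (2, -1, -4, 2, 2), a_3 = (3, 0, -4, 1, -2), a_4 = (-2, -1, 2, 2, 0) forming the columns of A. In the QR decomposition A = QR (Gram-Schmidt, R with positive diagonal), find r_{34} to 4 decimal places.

a_1 = (-2, 2, 0, 2, -3); ‖a_1‖ = 4.5826, so e_1 = (-0.4364, 0.4364, 0.0000, 0.4364, -0.6547).
e_1·a_2 = (-0.4364)·2 + 0.4364·(-1) + 0.0000·(-4) + 0.4364·2 + (-0.6547)·2 = -1.7457.
u_2 = a_2 + 1.7457·e_1 = (1.2381, -0.2381, -4.0000, 2.7619, 0.8571).
‖u_2‖ = 5.0943, so e_2 = (0.2430, -0.0467, -0.7852, 0.5422, 0.1683).
e_1·a_3 = (-0.4364)·3 + 0.4364·0 + 0.0000·(-4) + 0.4364·1 + (-0.6547)·(-2) = 0.4364; e_2·a_3 = 0.2430·3 + (-0.0467)·0 + (-0.7852)·(-4) + 0.5422·1 + 0.1683·(-2) = 4.0755.
u_3 = a_3 − 0.4364·e_1 − 4.0755·e_2 = (2.2000, 0.0000, -0.8000, -1.4000, -2.4000).
‖u_3‖ = 3.6332, so e_3 = (0.6055, 0.0000, -0.2202, -0.3853, -0.6606).
r_{34} = e_3·a_4 = -2.4221.

r_{34} = -2.4221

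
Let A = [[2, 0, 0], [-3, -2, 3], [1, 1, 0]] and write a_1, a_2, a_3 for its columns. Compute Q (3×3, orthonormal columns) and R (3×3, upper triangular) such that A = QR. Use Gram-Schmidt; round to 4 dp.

Q = [[0.5345, -0.8165, 0.2182], [-0.8018, -0.4082, 0.4364], [0.2673, 0.4082, 0.8729]], R = [[3.7417, 1.8708, -2.4054], [0.0000, 1.2247, -1.2247], [0.0000, 0.0000, 1.3093]]

a_1 = (2, -3, 1); ‖a_1‖ = 3.7417, so q_1 = (0.5345, -0.8018, 0.2673).
q_1·a_2 = 0.5345·0 + (-0.8018)·(-2) + 0.2673·1 = 1.8708.
u_2 = a_2 − 1.8708·q_1 = (-1.0000, -0.5000, 0.5000).
‖u_2‖ = 1.2247, so q_2 = (-0.8165, -0.4082, 0.4082).
q_1·a_3 = 0.5345·0 + (-0.8018)·3 + 0.2673·0 = -2.4054; q_2·a_3 = (-0.8165)·0 + (-0.4082)·3 + 0.4082·0 = -1.2247.
u_3 = a_3 + 2.4054·q_1 + 1.2247·q_2 = (0.2857, 0.5714, 1.1429).
‖u_3‖ = 1.3093, so q_3 = (0.2182, 0.4364, 0.8729).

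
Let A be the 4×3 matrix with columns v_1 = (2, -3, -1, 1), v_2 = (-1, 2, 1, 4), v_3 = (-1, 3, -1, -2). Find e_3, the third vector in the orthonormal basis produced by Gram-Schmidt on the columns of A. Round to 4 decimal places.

v_1 = (2, -3, -1, 1); ‖v_1‖ = 3.8730, so e_1 = (0.5164, -0.7746, -0.2582, 0.2582).
e_1·v_2 = 0.5164·(-1) + (-0.7746)·2 + (-0.2582)·1 + 0.2582·4 = -1.2910.
u_2 = v_2 + 1.2910·e_1 = (-0.3333, 1.0000, 0.6667, 4.3333).
‖u_2‖ = 4.5092, so e_2 = (-0.0739, 0.2218, 0.1478, 0.9610).
e_1·v_3 = 0.5164·(-1) + (-0.7746)·3 + (-0.2582)·(-1) + 0.2582·(-2) = -3.0984; e_2·v_3 = (-0.0739)·(-1) + 0.2218·3 + 0.1478·(-1) + 0.9610·(-2) = -1.3306.
u_3 = v_3 + 3.0984·e_1 + 1.3306·e_2 = (0.5016, 0.8951, -1.6033, 0.0787).
‖u_3‖ = 1.9051, so e_3 = (0.2633, 0.4698, -0.8416, 0.0413).

e_3 = (0.2633, 0.4698, -0.8416, 0.0413)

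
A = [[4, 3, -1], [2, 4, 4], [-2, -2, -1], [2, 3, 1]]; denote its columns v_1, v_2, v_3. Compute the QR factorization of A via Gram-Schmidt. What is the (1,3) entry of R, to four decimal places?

v_1 = (4, 2, -2, 2); ‖v_1‖ = 5.2915, so e_1 = (0.7559, 0.3780, -0.3780, 0.3780).
r_{13} = e_1·v_3 = 1.5119.

r_{13} = 1.5119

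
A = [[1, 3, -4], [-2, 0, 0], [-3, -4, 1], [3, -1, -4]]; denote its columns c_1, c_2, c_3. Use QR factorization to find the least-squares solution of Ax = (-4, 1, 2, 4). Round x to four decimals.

c_1 = (1, -2, -3, 3); ‖c_1‖ = 4.7958, so q_1 = (0.2085, -0.4170, -0.6255, 0.6255).
q_1·c_2 = 0.2085·3 + (-0.4170)·0 + (-0.6255)·(-4) + 0.6255·(-1) = 2.5022.
u_2 = c_2 − 2.5022·q_1 = (2.4783, 1.0435, -2.4348, -2.5652).
‖u_2‖ = 4.4429, so q_2 = (0.5578, 0.2349, -0.5480, -0.5774).
q_1·c_3 = 0.2085·(-4) + (-0.4170)·0 + (-0.6255)·1 + 0.6255·(-4) = -3.9618; q_2·c_3 = 0.5578·(-4) + 0.2349·0 + (-0.5480)·1 + (-0.5774)·(-4) = -0.4697.
u_3 = c_3 + 3.9618·q_1 + 0.4697·q_2 = (-2.9119, -1.5419, -1.7357, -1.7930).
‖u_3‖ = 4.1332, so q_3 = (-0.7045, -0.3730, -0.4199, -0.4338).
Qᵀb = (0.0000, -5.4019, -0.1300).
Back-substitute: x_3 = -0.1300/4.1332 = -0.0315.
x_2 = (-5.4019 + 0.4697·(-0.0315))/4.4429 = -1.2192.
x_1 = (0.0000 − 2.5022·(-1.2192) + 3.9618·(-0.0315))/4.7958 = 0.6101.

x = (0.6101, -1.2192, -0.0315)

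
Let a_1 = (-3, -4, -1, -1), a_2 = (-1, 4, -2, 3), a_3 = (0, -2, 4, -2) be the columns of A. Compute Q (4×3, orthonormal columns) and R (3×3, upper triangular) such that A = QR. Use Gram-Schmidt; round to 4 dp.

Q = [[-0.5774, -0.5359, -0.5512], [-0.7698, 0.4039, 0.1850], [-0.1925, -0.5281, 0.8065], [-0.1925, 0.5204, 0.1073]], R = [[5.1962, -2.6943, 1.1547], [0.0000, 4.7687, -3.9610], [0.0000, 0.0000, 2.6414]]

a_1 = (-3, -4, -1, -1); ‖a_1‖ = 5.1962, so q_1 = (-0.5774, -0.7698, -0.1925, -0.1925).
q_1·a_2 = (-0.5774)·(-1) + (-0.7698)·4 + (-0.1925)·(-2) + (-0.1925)·3 = -2.6943.
u_2 = a_2 + 2.6943·q_1 = (-2.5556, 1.9259, -2.5185, 2.4815).
‖u_2‖ = 4.7687, so q_2 = (-0.5359, 0.4039, -0.5281, 0.5204).
q_1·a_3 = (-0.5774)·0 + (-0.7698)·(-2) + (-0.1925)·4 + (-0.1925)·(-2) = 1.1547; q_2·a_3 = (-0.5359)·0 + 0.4039·(-2) + (-0.5281)·4 + 0.5204·(-2) = -3.9610.
u_3 = a_3 − 1.1547·q_1 + 3.9610·q_2 = (-1.4560, 0.4886, 2.1303, 0.2834).
‖u_3‖ = 2.6414, so q_3 = (-0.5512, 0.1850, 0.8065, 0.1073).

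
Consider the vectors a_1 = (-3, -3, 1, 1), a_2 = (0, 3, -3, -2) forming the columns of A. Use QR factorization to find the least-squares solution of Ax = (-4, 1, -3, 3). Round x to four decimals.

a_1 = (-3, -3, 1, 1); ‖a_1‖ = 4.4721, so q_1 = (-0.6708, -0.6708, 0.2236, 0.2236).
q_1·a_2 = (-0.6708)·0 + (-0.6708)·3 + 0.2236·(-3) + 0.2236·(-2) = -3.1305.
u_2 = a_2 + 3.1305·q_1 = (-2.1000, 0.9000, -2.3000, -1.3000).
‖u_2‖ = 3.4928, so q_2 = (-0.6012, 0.2577, -0.6585, -0.3722).
Qᵀb = (2.0125, 3.5215).
Back-substitute: x_2 = 3.5215/3.4928 = 1.0082.
x_1 = (2.0125 + 3.1305·1.0082)/4.4721 = 1.1557.

x = (1.1557, 1.0082)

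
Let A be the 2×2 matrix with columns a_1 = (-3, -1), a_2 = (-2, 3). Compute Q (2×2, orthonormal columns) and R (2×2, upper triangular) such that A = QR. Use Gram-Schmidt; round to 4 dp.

a_1 = (-3, -1); ‖a_1‖ = 3.1623, so q_1 = (-0.9487, -0.3162).
q_1·a_2 = (-0.9487)·(-2) + (-0.3162)·3 = 0.9487.
u_2 = a_2 − 0.9487·q_1 = (-1.1000, 3.3000).
‖u_2‖ = 3.4785, so q_2 = (-0.3162, 0.9487).

Q = [[-0.9487, -0.3162], [-0.3162, 0.9487]], R = [[3.1623, 0.9487], [0.0000, 3.4785]]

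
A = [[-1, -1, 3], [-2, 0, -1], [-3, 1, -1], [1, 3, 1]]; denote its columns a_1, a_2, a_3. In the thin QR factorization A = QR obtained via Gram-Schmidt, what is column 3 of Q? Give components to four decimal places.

q_1 = a_1/‖a_1‖ = (-1, -2, -3, 1)/3.8730 = (-0.2582, -0.5164, -0.7746, 0.2582).
r_{12} = q_1·a_2 = 0.2582.
u_2 = a_2 − 0.2582·q_1 = (-0.9333, 0.1333, 1.2000, 2.9333).
‖u_2‖ = 3.3066, so q_2 = (-0.2823, 0.0403, 0.3629, 0.8871).
r_{13} = q_1·a_3 = 0.7746; r_{23} = q_2·a_3 = -0.3629.
u_3 = a_3 − 0.7746·q_1 + 0.3629·q_2 = (3.0976, -0.5854, -0.2683, 1.1220).
‖u_3‖ = 3.3568, so q_3 = (0.9228, -0.1744, -0.0799, 0.3342).

q_3 = (0.9228, -0.1744, -0.0799, 0.3342)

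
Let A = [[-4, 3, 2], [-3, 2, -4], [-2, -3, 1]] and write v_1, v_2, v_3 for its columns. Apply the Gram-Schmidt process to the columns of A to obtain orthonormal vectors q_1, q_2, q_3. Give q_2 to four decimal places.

q_1 = v_1/‖v_1‖ = (-4, -3, -2)/5.3852 = (-0.7428, -0.5571, -0.3714).
r_{12} = q_1·v_2 = -2.2283.
u_2 = v_2 + 2.2283·q_1 = (1.3448, 0.7586, -3.8276).
‖u_2‖ = 4.1273, so q_2 = (0.3258, 0.1838, -0.9274).

q_2 = (0.3258, 0.1838, -0.9274)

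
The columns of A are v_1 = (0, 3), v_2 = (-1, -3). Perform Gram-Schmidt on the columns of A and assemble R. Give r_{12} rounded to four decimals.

r_{12} = -3.0000

q_1 = v_1/‖v_1‖ = (0, 3)/3.0000 = (0.0000, 1.0000).
r_{12} = q_1·v_2 = -3.0000.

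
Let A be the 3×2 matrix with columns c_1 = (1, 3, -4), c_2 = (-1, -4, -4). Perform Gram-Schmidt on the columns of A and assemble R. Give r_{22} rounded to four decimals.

r_{22} = 5.7144

c_1 = (1, 3, -4); ‖c_1‖ = 5.0990, so e_1 = (0.1961, 0.5883, -0.7845).
e_1·c_2 = 0.1961·(-1) + 0.5883·(-4) + (-0.7845)·(-4) = 0.5883.
u_2 = c_2 − 0.5883·e_1 = (-1.1154, -4.3462, -3.5385).
r_{22} = ‖u_2‖ = 5.7144.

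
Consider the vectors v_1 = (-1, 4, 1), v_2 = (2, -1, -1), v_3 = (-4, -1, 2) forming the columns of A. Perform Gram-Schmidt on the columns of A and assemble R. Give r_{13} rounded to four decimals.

r_{13} = 0.4714

v_1 = (-1, 4, 1); ‖v_1‖ = 4.2426, so e_1 = (-0.2357, 0.9428, 0.2357).
r_{13} = e_1·v_3 = 0.4714.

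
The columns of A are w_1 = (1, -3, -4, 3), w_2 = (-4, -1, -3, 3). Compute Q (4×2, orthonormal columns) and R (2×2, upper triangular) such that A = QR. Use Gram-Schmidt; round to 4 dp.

w_1 = (1, -3, -4, 3); ‖w_1‖ = 5.9161, so e_1 = (0.1690, -0.5071, -0.6761, 0.5071).
e_1·w_2 = 0.1690·(-4) + (-0.5071)·(-1) + (-0.6761)·(-3) + 0.5071·3 = 3.3806.
u_2 = w_2 − 3.3806·e_1 = (-4.5714, 0.7143, -0.7143, 1.2857).
‖u_2‖ = 4.8550, so e_2 = (-0.9416, 0.1471, -0.1471, 0.2648).

Q = [[0.1690, -0.9416], [-0.5071, 0.1471], [-0.6761, -0.1471], [0.5071, 0.2648]], R = [[5.9161, 3.3806], [0.0000, 4.8550]]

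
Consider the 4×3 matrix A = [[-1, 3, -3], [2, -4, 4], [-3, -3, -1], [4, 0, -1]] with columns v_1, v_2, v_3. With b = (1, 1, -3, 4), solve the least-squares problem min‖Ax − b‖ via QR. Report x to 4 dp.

x = (0.9580, 0.1313, -0.2479)

v_1 = (-1, 2, -3, 4); ‖v_1‖ = 5.4772, so e_1 = (-0.1826, 0.3651, -0.5477, 0.7303).
e_1·v_2 = (-0.1826)·3 + 0.3651·(-4) + (-0.5477)·(-3) + 0.7303·0 = -0.3651.
u_2 = v_2 + 0.3651·e_1 = (2.9333, -3.8667, -3.2000, 0.2667).
‖u_2‖ = 5.8195, so e_2 = (0.5041, -0.6644, -0.5499, 0.0458).
e_1·v_3 = (-0.1826)·(-3) + 0.3651·4 + (-0.5477)·(-1) + 0.7303·(-1) = 1.8257; e_2·v_3 = 0.5041·(-3) + (-0.6644)·4 + (-0.5499)·(-1) + 0.0458·(-1) = -3.6658.
u_3 = v_3 − 1.8257·e_1 + 3.6658·e_2 = (-0.8189, 0.8976, -2.0157, -2.1654).
‖u_3‖ = 3.1982, so e_3 = (-0.2561, 0.2807, -0.6303, -0.6771).
Qᵀb = (4.7469, 1.6725, -0.7928).
Back-substitute: x_3 = -0.7928/3.1982 = -0.2479.
x_2 = (1.6725 + 3.6658·(-0.2479))/5.8195 = 0.1313.
x_1 = (4.7469 + 0.3651·0.1313 − 1.8257·(-0.2479))/5.4772 = 0.9580.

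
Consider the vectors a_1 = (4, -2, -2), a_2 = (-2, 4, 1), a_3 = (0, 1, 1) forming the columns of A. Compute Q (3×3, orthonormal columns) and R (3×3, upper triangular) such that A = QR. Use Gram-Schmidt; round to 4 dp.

a_1 = (4, -2, -2); ‖a_1‖ = 4.8990, so e_1 = (0.8165, -0.4082, -0.4082).
e_1·a_2 = 0.8165·(-2) + (-0.4082)·4 + (-0.4082)·1 = -3.6742.
u_2 = a_2 + 3.6742·e_1 = (1.0000, 2.5000, -0.5000).
‖u_2‖ = 2.7386, so e_2 = (0.3651, 0.9129, -0.1826).
e_1·a_3 = 0.8165·0 + (-0.4082)·1 + (-0.4082)·1 = -0.8165; e_2·a_3 = 0.3651·0 + 0.9129·1 + (-0.1826)·1 = 0.7303.
u_3 = a_3 + 0.8165·e_1 − 0.7303·e_2 = (0.4000, 0.0000, 0.8000).
‖u_3‖ = 0.8944, so e_3 = (0.4472, 0.0000, 0.8944).

Q = [[0.8165, 0.3651, 0.4472], [-0.4082, 0.9129, 0.0000], [-0.4082, -0.1826, 0.8944]], R = [[4.8990, -3.6742, -0.8165], [0.0000, 2.7386, 0.7303], [0.0000, 0.0000, 0.8944]]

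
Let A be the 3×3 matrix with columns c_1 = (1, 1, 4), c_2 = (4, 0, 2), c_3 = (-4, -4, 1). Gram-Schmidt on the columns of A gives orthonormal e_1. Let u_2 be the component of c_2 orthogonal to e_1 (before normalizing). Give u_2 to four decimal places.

u_2 = (3.3333, -0.6667, -0.6667)

e_1 = c_1/‖c_1‖ = (1, 1, 4)/4.2426 = (0.2357, 0.2357, 0.9428).
r_{12} = e_1·c_2 = 2.8284.
u_2 = c_2 − 2.8284·e_1 = (3.3333, -0.6667, -0.6667).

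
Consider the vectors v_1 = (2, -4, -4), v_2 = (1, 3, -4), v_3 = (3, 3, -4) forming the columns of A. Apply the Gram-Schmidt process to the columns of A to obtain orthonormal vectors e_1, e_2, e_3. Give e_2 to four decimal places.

v_1 = (2, -4, -4); ‖v_1‖ = 6.0000, so e_1 = (0.3333, -0.6667, -0.6667).
e_1·v_2 = 0.3333·1 + (-0.6667)·3 + (-0.6667)·(-4) = 1.0000.
u_2 = v_2 − 1.0000·e_1 = (0.6667, 3.6667, -3.3333).
‖u_2‖ = 5.0000, so e_2 = (0.1333, 0.7333, -0.6667).

e_2 = (0.1333, 0.7333, -0.6667)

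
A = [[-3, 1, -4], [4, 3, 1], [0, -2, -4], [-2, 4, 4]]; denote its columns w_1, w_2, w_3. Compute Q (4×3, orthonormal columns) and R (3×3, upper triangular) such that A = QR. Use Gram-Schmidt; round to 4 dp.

Q = [[-0.5571, 0.2016, -0.7374], [0.7428, 0.5228, -0.4182], [0.0000, -0.3654, -0.4567], [-0.3714, 0.7433, 0.2696]], R = [[5.3852, 0.1857, 1.4856], [0.0000, 5.4741, 4.1512], [0.0000, 0.0000, 5.4369]]

e_1 = w_1/‖w_1‖ = (-3, 4, 0, -2)/5.3852 = (-0.5571, 0.7428, 0.0000, -0.3714).
r_{12} = e_1·w_2 = 0.1857.
u_2 = w_2 − 0.1857·e_1 = (1.1034, 2.8621, -2.0000, 4.0690).
‖u_2‖ = 5.4741, so e_2 = (0.2016, 0.5228, -0.3654, 0.7433).
r_{13} = e_1·w_3 = 1.4856; r_{23} = e_2·w_3 = 4.1512.
u_3 = w_3 − 1.4856·e_1 − 4.1512·e_2 = (-4.0092, -2.2739, -2.4833, 1.4661).
‖u_3‖ = 5.4369, so e_3 = (-0.7374, -0.4182, -0.4567, 0.2696).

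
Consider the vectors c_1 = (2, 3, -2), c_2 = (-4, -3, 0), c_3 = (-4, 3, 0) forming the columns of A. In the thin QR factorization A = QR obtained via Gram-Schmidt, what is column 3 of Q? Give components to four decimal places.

q_3 = (-0.5145, 0.6860, 0.5145)

q_1 = c_1/‖c_1‖ = (2, 3, -2)/4.1231 = (0.4851, 0.7276, -0.4851).
r_{12} = q_1·c_2 = -4.1231.
u_2 = c_2 + 4.1231·q_1 = (-2.0000, 0.0000, -2.0000).
‖u_2‖ = 2.8284, so q_2 = (-0.7071, 0.0000, -0.7071).
r_{13} = q_1·c_3 = 0.2425; r_{23} = q_2·c_3 = 2.8284.
u_3 = c_3 − 0.2425·q_1 − 2.8284·q_2 = (-2.1176, 2.8235, 2.1176).
‖u_3‖ = 4.1160, so q_3 = (-0.5145, 0.6860, 0.5145).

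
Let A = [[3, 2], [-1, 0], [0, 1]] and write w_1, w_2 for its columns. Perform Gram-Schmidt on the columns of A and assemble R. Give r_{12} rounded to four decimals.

q_1 = w_1/‖w_1‖ = (3, -1, 0)/3.1623 = (0.9487, -0.3162, 0.0000).
r_{12} = q_1·w_2 = 1.8974.

r_{12} = 1.8974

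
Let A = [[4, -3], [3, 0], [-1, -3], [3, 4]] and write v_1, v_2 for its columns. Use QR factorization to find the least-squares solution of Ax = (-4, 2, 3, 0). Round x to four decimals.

v_1 = (4, 3, -1, 3); ‖v_1‖ = 5.9161, so e_1 = (0.6761, 0.5071, -0.1690, 0.5071).
e_1·v_2 = 0.6761·(-3) + 0.5071·0 + (-0.1690)·(-3) + 0.5071·4 = 0.5071.
u_2 = v_2 − 0.5071·e_1 = (-3.3429, -0.2571, -2.9143, 3.7429).
‖u_2‖ = 5.8089, so e_2 = (-0.5755, -0.0443, -0.5017, 0.6443).
Qᵀb = (-2.1974, 0.7083).
Back-substitute: x_2 = 0.7083/5.8089 = 0.1219.
x_1 = (-2.1974 − 0.5071·0.1219)/5.9161 = -0.3819.

x = (-0.3819, 0.1219)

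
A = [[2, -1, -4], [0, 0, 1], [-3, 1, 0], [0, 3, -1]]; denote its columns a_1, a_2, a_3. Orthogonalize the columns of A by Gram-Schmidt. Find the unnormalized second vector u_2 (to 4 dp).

a_1 = (2, 0, -3, 0); ‖a_1‖ = 3.6056, so e_1 = (0.5547, 0.0000, -0.8321, 0.0000).
e_1·a_2 = 0.5547·(-1) + 0.0000·0 + (-0.8321)·1 + 0.0000·3 = -1.3868.
u_2 = a_2 + 1.3868·e_1 = (-0.2308, 0.0000, -0.1538, 3.0000).

u_2 = (-0.2308, 0.0000, -0.1538, 3.0000)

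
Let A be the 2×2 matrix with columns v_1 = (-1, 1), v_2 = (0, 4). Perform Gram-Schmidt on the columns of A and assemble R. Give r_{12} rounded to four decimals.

r_{12} = 2.8284

e_1 = v_1/‖v_1‖ = (-1, 1)/1.4142 = (-0.7071, 0.7071).
r_{12} = e_1·v_2 = 2.8284.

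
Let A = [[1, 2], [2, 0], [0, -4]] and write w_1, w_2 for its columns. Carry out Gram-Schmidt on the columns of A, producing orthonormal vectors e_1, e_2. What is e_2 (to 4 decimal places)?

w_1 = (1, 2, 0); ‖w_1‖ = 2.2361, so e_1 = (0.4472, 0.8944, 0.0000).
e_1·w_2 = 0.4472·2 + 0.8944·0 + 0.0000·(-4) = 0.8944.
u_2 = w_2 − 0.8944·e_1 = (1.6000, -0.8000, -4.0000).
‖u_2‖ = 4.3818, so e_2 = (0.3651, -0.1826, -0.9129).

e_2 = (0.3651, -0.1826, -0.9129)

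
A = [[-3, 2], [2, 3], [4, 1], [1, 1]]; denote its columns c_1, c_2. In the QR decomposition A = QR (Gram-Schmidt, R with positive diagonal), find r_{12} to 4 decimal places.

e_1 = c_1/‖c_1‖ = (-3, 2, 4, 1)/5.4772 = (-0.5477, 0.3651, 0.7303, 0.1826).
r_{12} = e_1·c_2 = 0.9129.

r_{12} = 0.9129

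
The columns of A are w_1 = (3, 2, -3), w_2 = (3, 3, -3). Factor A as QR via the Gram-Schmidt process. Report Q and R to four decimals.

Q = [[0.6396, -0.3015], [0.4264, 0.9045], [-0.6396, 0.3015]], R = [[4.6904, 5.1168], [0.0000, 0.9045]]

w_1 = (3, 2, -3); ‖w_1‖ = 4.6904, so e_1 = (0.6396, 0.4264, -0.6396).
e_1·w_2 = 0.6396·3 + 0.4264·3 + (-0.6396)·(-3) = 5.1168.
u_2 = w_2 − 5.1168·e_1 = (-0.2727, 0.8182, 0.2727).
‖u_2‖ = 0.9045, so e_2 = (-0.3015, 0.9045, 0.3015).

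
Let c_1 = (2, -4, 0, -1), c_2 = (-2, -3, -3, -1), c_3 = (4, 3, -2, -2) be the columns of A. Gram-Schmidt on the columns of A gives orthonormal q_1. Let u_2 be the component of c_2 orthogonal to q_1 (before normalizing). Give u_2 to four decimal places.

u_2 = (-2.8571, -1.2857, -3.0000, -0.5714)

c_1 = (2, -4, 0, -1); ‖c_1‖ = 4.5826, so q_1 = (0.4364, -0.8729, 0.0000, -0.2182).
q_1·c_2 = 0.4364·(-2) + (-0.8729)·(-3) + 0.0000·(-3) + (-0.2182)·(-1) = 1.9640.
u_2 = c_2 − 1.9640·q_1 = (-2.8571, -1.2857, -3.0000, -0.5714).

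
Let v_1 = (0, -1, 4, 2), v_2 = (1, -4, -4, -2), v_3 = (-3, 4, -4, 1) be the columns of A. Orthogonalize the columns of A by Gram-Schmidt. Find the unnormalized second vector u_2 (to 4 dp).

v_1 = (0, -1, 4, 2); ‖v_1‖ = 4.5826, so e_1 = (0.0000, -0.2182, 0.8729, 0.4364).
e_1·v_2 = 0.0000·1 + (-0.2182)·(-4) + 0.8729·(-4) + 0.4364·(-2) = -3.4915.
u_2 = v_2 + 3.4915·e_1 = (1.0000, -4.7619, -0.9524, -0.4762).

u_2 = (1.0000, -4.7619, -0.9524, -0.4762)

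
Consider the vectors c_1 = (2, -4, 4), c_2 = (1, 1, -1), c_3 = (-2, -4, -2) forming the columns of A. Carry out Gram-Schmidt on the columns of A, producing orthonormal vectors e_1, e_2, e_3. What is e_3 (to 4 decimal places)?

e_1 = c_1/‖c_1‖ = (2, -4, 4)/6.0000 = (0.3333, -0.6667, 0.6667).
r_{12} = e_1·c_2 = -1.0000.
u_2 = c_2 + 1.0000·e_1 = (1.3333, 0.3333, -0.3333).
‖u_2‖ = 1.4142, so e_2 = (0.9428, 0.2357, -0.2357).
r_{13} = e_1·c_3 = 0.6667; r_{23} = e_2·c_3 = -2.3570.
u_3 = c_3 − 0.6667·e_1 + 2.3570·e_2 = (0.0000, -3.0000, -3.0000).
‖u_3‖ = 4.2426, so e_3 = (0.0000, -0.7071, -0.7071).

e_3 = (0.0000, -0.7071, -0.7071)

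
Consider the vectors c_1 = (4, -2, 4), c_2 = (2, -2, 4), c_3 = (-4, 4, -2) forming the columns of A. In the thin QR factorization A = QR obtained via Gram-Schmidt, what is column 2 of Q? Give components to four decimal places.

q_2 = (-0.7454, -0.2981, 0.5963)

c_1 = (4, -2, 4); ‖c_1‖ = 6.0000, so q_1 = (0.6667, -0.3333, 0.6667).
q_1·c_2 = 0.6667·2 + (-0.3333)·(-2) + 0.6667·4 = 4.6667.
u_2 = c_2 − 4.6667·q_1 = (-1.1111, -0.4444, 0.8889).
‖u_2‖ = 1.4907, so q_2 = (-0.7454, -0.2981, 0.5963).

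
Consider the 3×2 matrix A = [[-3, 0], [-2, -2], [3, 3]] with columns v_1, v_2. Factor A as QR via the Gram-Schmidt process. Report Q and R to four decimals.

q_1 = v_1/‖v_1‖ = (-3, -2, 3)/4.6904 = (-0.6396, -0.4264, 0.6396).
r_{12} = q_1·v_2 = 2.7716.
u_2 = v_2 − 2.7716·q_1 = (1.7727, -0.8182, 1.2273).
‖u_2‖ = 2.3061, so q_2 = (0.7687, -0.3548, 0.5322).

Q = [[-0.6396, 0.7687], [-0.4264, -0.3548], [0.6396, 0.5322]], R = [[4.6904, 2.7716], [0.0000, 2.3061]]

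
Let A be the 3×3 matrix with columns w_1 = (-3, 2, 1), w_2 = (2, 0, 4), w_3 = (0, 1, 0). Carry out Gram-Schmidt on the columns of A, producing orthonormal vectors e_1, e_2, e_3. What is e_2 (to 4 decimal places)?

w_1 = (-3, 2, 1); ‖w_1‖ = 3.7417, so e_1 = (-0.8018, 0.5345, 0.2673).
e_1·w_2 = (-0.8018)·2 + 0.5345·0 + 0.2673·4 = -0.5345.
u_2 = w_2 + 0.5345·e_1 = (1.5714, 0.2857, 4.1429).
‖u_2‖ = 4.4401, so e_2 = (0.3539, 0.0643, 0.9331).

e_2 = (0.3539, 0.0643, 0.9331)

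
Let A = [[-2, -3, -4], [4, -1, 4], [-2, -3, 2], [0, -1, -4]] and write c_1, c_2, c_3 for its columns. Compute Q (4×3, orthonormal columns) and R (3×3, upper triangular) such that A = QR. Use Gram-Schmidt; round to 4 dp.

Q = [[-0.4082, -0.5604, -0.4078], [0.8165, -0.5604, 0.0971], [-0.4082, -0.5604, 0.6020], [0.0000, -0.2402, -0.6796]], R = [[4.8990, 1.6330, 4.0825], [0.0000, 4.1633, -0.1601], [0.0000, 0.0000, 5.9420]]

e_1 = c_1/‖c_1‖ = (-2, 4, -2, 0)/4.8990 = (-0.4082, 0.8165, -0.4082, 0.0000).
r_{12} = e_1·c_2 = 1.6330.
u_2 = c_2 − 1.6330·e_1 = (-2.3333, -2.3333, -2.3333, -1.0000).
‖u_2‖ = 4.1633, so e_2 = (-0.5604, -0.5604, -0.5604, -0.2402).
r_{13} = e_1·c_3 = 4.0825; r_{23} = e_2·c_3 = -0.1601.
u_3 = c_3 − 4.0825·e_1 + 0.1601·e_2 = (-2.4231, 0.5769, 3.5769, -4.0385).
‖u_3‖ = 5.9420, so e_3 = (-0.4078, 0.0971, 0.6020, -0.6796).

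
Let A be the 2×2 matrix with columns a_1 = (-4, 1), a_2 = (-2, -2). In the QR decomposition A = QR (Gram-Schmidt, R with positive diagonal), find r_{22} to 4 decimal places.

r_{22} = 2.4254

a_1 = (-4, 1); ‖a_1‖ = 4.1231, so q_1 = (-0.9701, 0.2425).
q_1·a_2 = (-0.9701)·(-2) + 0.2425·(-2) = 1.4552.
u_2 = a_2 − 1.4552·q_1 = (-0.5882, -2.3529).
r_{22} = ‖u_2‖ = 2.4254.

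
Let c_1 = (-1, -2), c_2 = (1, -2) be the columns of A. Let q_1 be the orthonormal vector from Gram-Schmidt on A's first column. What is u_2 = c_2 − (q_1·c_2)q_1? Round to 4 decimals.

u_2 = (1.6000, -0.8000)

q_1 = c_1/‖c_1‖ = (-1, -2)/2.2361 = (-0.4472, -0.8944).
r_{12} = q_1·c_2 = 1.3416.
u_2 = c_2 − 1.3416·q_1 = (1.6000, -0.8000).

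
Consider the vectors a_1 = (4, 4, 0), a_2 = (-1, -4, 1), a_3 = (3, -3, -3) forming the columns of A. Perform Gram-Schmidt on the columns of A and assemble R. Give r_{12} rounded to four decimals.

r_{12} = -3.5355

a_1 = (4, 4, 0); ‖a_1‖ = 5.6569, so e_1 = (0.7071, 0.7071, 0.0000).
r_{12} = e_1·a_2 = -3.5355.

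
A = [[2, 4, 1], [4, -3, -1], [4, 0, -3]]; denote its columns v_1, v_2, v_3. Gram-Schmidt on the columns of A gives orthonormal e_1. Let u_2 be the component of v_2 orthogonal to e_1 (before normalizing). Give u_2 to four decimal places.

v_1 = (2, 4, 4); ‖v_1‖ = 6.0000, so e_1 = (0.3333, 0.6667, 0.6667).
e_1·v_2 = 0.3333·4 + 0.6667·(-3) + 0.6667·0 = -0.6667.
u_2 = v_2 + 0.6667·e_1 = (4.2222, -2.5556, 0.4444).

u_2 = (4.2222, -2.5556, 0.4444)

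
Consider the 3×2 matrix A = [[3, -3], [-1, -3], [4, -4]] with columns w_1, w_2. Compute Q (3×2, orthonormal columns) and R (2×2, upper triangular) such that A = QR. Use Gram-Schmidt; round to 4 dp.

Q = [[0.5883, -0.1177], [-0.1961, -0.9806], [0.7845, -0.1569]], R = [[5.0990, -4.3146], [0.0000, 3.9223]]

e_1 = w_1/‖w_1‖ = (3, -1, 4)/5.0990 = (0.5883, -0.1961, 0.7845).
r_{12} = e_1·w_2 = -4.3146.
u_2 = w_2 + 4.3146·e_1 = (-0.4615, -3.8462, -0.6154).
‖u_2‖ = 3.9223, so e_2 = (-0.1177, -0.9806, -0.1569).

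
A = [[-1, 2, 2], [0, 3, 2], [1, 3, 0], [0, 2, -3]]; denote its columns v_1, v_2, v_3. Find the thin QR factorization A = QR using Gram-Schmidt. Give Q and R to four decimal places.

Q = [[-0.7071, 0.4951, 0.1362], [0.0000, 0.5941, 0.3770], [0.7071, 0.4951, 0.1362], [0.0000, 0.3961, -0.9060]], R = [[1.4142, 0.7071, -1.4142], [0.0000, 5.0498, 0.9901], [0.0000, 0.0000, 3.7443]]

v_1 = (-1, 0, 1, 0); ‖v_1‖ = 1.4142, so q_1 = (-0.7071, 0.0000, 0.7071, 0.0000).
q_1·v_2 = (-0.7071)·2 + 0.0000·3 + 0.7071·3 + 0.0000·2 = 0.7071.
u_2 = v_2 − 0.7071·q_1 = (2.5000, 3.0000, 2.5000, 2.0000).
‖u_2‖ = 5.0498, so q_2 = (0.4951, 0.5941, 0.4951, 0.3961).
q_1·v_3 = (-0.7071)·2 + 0.0000·2 + 0.7071·0 + 0.0000·(-3) = -1.4142; q_2·v_3 = 0.4951·2 + 0.5941·2 + 0.4951·0 + 0.3961·(-3) = 0.9901.
u_3 = v_3 + 1.4142·q_1 − 0.9901·q_2 = (0.5098, 1.4118, 0.5098, -3.3922).
‖u_3‖ = 3.7443, so q_3 = (0.1362, 0.3770, 0.1362, -0.9060).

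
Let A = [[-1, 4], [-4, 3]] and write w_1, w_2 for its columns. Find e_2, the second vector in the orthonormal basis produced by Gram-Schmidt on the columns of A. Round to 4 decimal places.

e_2 = (0.9701, -0.2425)

w_1 = (-1, -4); ‖w_1‖ = 4.1231, so e_1 = (-0.2425, -0.9701).
e_1·w_2 = (-0.2425)·4 + (-0.9701)·3 = -3.8806.
u_2 = w_2 + 3.8806·e_1 = (3.0588, -0.7647).
‖u_2‖ = 3.1530, so e_2 = (0.9701, -0.2425).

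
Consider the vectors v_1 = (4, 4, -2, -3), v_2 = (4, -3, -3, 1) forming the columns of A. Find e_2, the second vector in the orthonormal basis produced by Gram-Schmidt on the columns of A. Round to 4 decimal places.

e_2 = (0.5800, -0.6220, -0.4617, 0.2519)

v_1 = (4, 4, -2, -3); ‖v_1‖ = 6.7082, so e_1 = (0.5963, 0.5963, -0.2981, -0.4472).
e_1·v_2 = 0.5963·4 + 0.5963·(-3) + (-0.2981)·(-3) + (-0.4472)·1 = 1.0435.
u_2 = v_2 − 1.0435·e_1 = (3.3778, -3.6222, -2.6889, 1.4667).
‖u_2‖ = 5.8233, so e_2 = (0.5800, -0.6220, -0.4617, 0.2519).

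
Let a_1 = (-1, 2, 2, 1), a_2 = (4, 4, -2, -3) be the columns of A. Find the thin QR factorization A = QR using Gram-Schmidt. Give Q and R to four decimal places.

Q = [[-0.3162, 0.5572], [0.6325, 0.6927], [0.6325, -0.2108], [0.3162, -0.4066]], R = [[3.1623, -0.9487], [0.0000, 6.6408]]

a_1 = (-1, 2, 2, 1); ‖a_1‖ = 3.1623, so q_1 = (-0.3162, 0.6325, 0.6325, 0.3162).
q_1·a_2 = (-0.3162)·4 + 0.6325·4 + 0.6325·(-2) + 0.3162·(-3) = -0.9487.
u_2 = a_2 + 0.9487·q_1 = (3.7000, 4.6000, -1.4000, -2.7000).
‖u_2‖ = 6.6408, so q_2 = (0.5572, 0.6927, -0.2108, -0.4066).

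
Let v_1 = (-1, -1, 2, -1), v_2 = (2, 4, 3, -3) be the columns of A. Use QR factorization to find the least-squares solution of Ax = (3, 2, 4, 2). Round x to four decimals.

x = (-0.0856, 0.5331)

v_1 = (-1, -1, 2, -1); ‖v_1‖ = 2.6458, so q_1 = (-0.3780, -0.3780, 0.7559, -0.3780).
q_1·v_2 = (-0.3780)·2 + (-0.3780)·4 + 0.7559·3 + (-0.3780)·(-3) = 1.1339.
u_2 = v_2 − 1.1339·q_1 = (2.4286, 4.4286, 2.1429, -2.5714).
‖u_2‖ = 6.0592, so q_2 = (0.4008, 0.7309, 0.3537, -0.4244).
Qᵀb = (0.3780, 3.2300).
Back-substitute: x_2 = 3.2300/6.0592 = 0.5331.
x_1 = (0.3780 − 1.1339·0.5331)/2.6458 = -0.0856.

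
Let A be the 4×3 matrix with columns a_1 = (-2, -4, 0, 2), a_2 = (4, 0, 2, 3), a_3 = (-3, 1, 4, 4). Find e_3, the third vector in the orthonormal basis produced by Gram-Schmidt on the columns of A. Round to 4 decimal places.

e_1 = a_1/‖a_1‖ = (-2, -4, 0, 2)/4.8990 = (-0.4082, -0.8165, 0.0000, 0.4082).
r_{12} = e_1·a_2 = -0.4082.
u_2 = a_2 + 0.4082·e_1 = (3.8333, -0.3333, 2.0000, 3.1667).
‖u_2‖ = 5.3697, so e_2 = (0.7139, -0.0621, 0.3725, 0.5897).
r_{13} = e_1·a_3 = 2.0412; r_{23} = e_2·a_3 = 1.6450.
u_3 = a_3 − 2.0412·e_1 − 1.6450·e_2 = (-3.3410, 2.7688, 3.3873, 2.1965).
‖u_3‖ = 5.9268, so e_3 = (-0.5637, 0.4672, 0.5715, 0.3706).

e_3 = (-0.5637, 0.4672, 0.5715, 0.3706)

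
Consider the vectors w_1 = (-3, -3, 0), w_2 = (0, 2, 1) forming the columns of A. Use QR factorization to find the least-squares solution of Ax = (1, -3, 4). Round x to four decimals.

w_1 = (-3, -3, 0); ‖w_1‖ = 4.2426, so q_1 = (-0.7071, -0.7071, 0.0000).
q_1·w_2 = (-0.7071)·0 + (-0.7071)·2 + 0.0000·1 = -1.4142.
u_2 = w_2 + 1.4142·q_1 = (-1.0000, 1.0000, 1.0000).
‖u_2‖ = 1.7321, so q_2 = (-0.5774, 0.5774, 0.5774).
Qᵀb = (1.4142, 0.0000).
Back-substitute: x_2 = 0.0000/1.7321 = 0.0000.
x_1 = (1.4142 + 1.4142·0.0000)/4.2426 = 0.3333.

x = (0.3333, 0.0000)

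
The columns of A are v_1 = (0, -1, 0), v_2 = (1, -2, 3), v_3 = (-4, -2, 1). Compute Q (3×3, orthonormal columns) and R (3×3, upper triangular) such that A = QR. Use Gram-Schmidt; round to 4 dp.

Q = [[0.0000, 0.3162, -0.9487], [-1.0000, 0.0000, 0.0000], [0.0000, 0.9487, 0.3162]], R = [[1.0000, 2.0000, 2.0000], [0.0000, 3.1623, -0.3162], [0.0000, 0.0000, 4.1110]]

v_1 = (0, -1, 0); ‖v_1‖ = 1.0000, so e_1 = (0.0000, -1.0000, 0.0000).
e_1·v_2 = 0.0000·1 + (-1.0000)·(-2) + 0.0000·3 = 2.0000.
u_2 = v_2 − 2.0000·e_1 = (1.0000, 0.0000, 3.0000).
‖u_2‖ = 3.1623, so e_2 = (0.3162, 0.0000, 0.9487).
e_1·v_3 = 0.0000·(-4) + (-1.0000)·(-2) + 0.0000·1 = 2.0000; e_2·v_3 = 0.3162·(-4) + 0.0000·(-2) + 0.9487·1 = -0.3162.
u_3 = v_3 − 2.0000·e_1 + 0.3162·e_2 = (-3.9000, 0.0000, 1.3000).
‖u_3‖ = 4.1110, so e_3 = (-0.9487, 0.0000, 0.3162).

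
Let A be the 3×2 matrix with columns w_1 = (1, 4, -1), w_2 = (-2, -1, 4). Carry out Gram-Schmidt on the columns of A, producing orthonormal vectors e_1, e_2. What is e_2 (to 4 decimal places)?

w_1 = (1, 4, -1); ‖w_1‖ = 4.2426, so e_1 = (0.2357, 0.9428, -0.2357).
e_1·w_2 = 0.2357·(-2) + 0.9428·(-1) + (-0.2357)·4 = -2.3570.
u_2 = w_2 + 2.3570·e_1 = (-1.4444, 1.2222, 3.4444).
‖u_2‖ = 3.9299, so e_2 = (-0.3675, 0.3110, 0.8765).

e_2 = (-0.3675, 0.3110, 0.8765)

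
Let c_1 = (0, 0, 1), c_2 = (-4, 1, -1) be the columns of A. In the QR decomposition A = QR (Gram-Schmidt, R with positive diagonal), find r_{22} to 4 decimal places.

q_1 = c_1/‖c_1‖ = (0, 0, 1)/1.0000 = (0.0000, 0.0000, 1.0000).
r_{12} = q_1·c_2 = -1.0000.
u_2 = c_2 + 1.0000·q_1 = (-4.0000, 1.0000, 0.0000).
r_{22} = ‖u_2‖ = 4.1231.

r_{22} = 4.1231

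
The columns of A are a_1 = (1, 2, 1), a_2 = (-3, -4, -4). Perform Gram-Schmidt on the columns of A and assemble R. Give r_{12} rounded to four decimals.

r_{12} = -6.1237

a_1 = (1, 2, 1); ‖a_1‖ = 2.4495, so q_1 = (0.4082, 0.8165, 0.4082).
r_{12} = q_1·a_2 = -6.1237.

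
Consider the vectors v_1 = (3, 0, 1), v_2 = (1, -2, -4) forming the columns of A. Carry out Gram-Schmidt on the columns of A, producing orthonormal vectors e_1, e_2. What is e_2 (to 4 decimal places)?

v_1 = (3, 0, 1); ‖v_1‖ = 3.1623, so e_1 = (0.9487, 0.0000, 0.3162).
e_1·v_2 = 0.9487·1 + 0.0000·(-2) + 0.3162·(-4) = -0.3162.
u_2 = v_2 + 0.3162·e_1 = (1.3000, -2.0000, -3.9000).
‖u_2‖ = 4.5717, so e_2 = (0.2844, -0.4375, -0.8531).

e_2 = (0.2844, -0.4375, -0.8531)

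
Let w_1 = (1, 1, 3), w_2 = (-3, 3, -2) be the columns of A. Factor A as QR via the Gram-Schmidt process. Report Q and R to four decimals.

Q = [[0.3015, -0.5672], [0.3015, 0.8193], [0.9045, -0.0840]], R = [[3.3166, -1.8091], [0.0000, 4.3275]]

w_1 = (1, 1, 3); ‖w_1‖ = 3.3166, so q_1 = (0.3015, 0.3015, 0.9045).
q_1·w_2 = 0.3015·(-3) + 0.3015·3 + 0.9045·(-2) = -1.8091.
u_2 = w_2 + 1.8091·q_1 = (-2.4545, 3.5455, -0.3636).
‖u_2‖ = 4.3275, so q_2 = (-0.5672, 0.8193, -0.0840).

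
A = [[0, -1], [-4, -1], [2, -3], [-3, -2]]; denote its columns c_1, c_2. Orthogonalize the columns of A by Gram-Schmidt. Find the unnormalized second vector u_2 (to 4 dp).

u_2 = (-1.0000, -0.4483, -3.2759, -1.5862)

q_1 = c_1/‖c_1‖ = (0, -4, 2, -3)/5.3852 = (0.0000, -0.7428, 0.3714, -0.5571).
r_{12} = q_1·c_2 = 0.7428.
u_2 = c_2 − 0.7428·q_1 = (-1.0000, -0.4483, -3.2759, -1.5862).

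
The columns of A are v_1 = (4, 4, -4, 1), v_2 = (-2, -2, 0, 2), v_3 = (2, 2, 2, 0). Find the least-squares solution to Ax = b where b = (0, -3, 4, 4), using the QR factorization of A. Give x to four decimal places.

x = (-0.1667, 2.0833, 1.6667)

v_1 = (4, 4, -4, 1); ‖v_1‖ = 7.0000, so e_1 = (0.5714, 0.5714, -0.5714, 0.1429).
e_1·v_2 = 0.5714·(-2) + 0.5714·(-2) + (-0.5714)·0 + 0.1429·2 = -2.0000.
u_2 = v_2 + 2.0000·e_1 = (-0.8571, -0.8571, -1.1429, 2.2857).
‖u_2‖ = 2.8284, so e_2 = (-0.3030, -0.3030, -0.4041, 0.8081).
e_1·v_3 = 0.5714·2 + 0.5714·2 + (-0.5714)·2 + 0.1429·0 = 1.1429; e_2·v_3 = (-0.3030)·2 + (-0.3030)·2 + (-0.4041)·2 + 0.8081·0 = -2.0203.
u_3 = v_3 − 1.1429·e_1 + 2.0203·e_2 = (0.7347, 0.7347, 1.8367, 1.4694).
‖u_3‖ = 2.5714, so e_3 = (0.2857, 0.2857, 0.7143, 0.5714).
Qᵀb = (-3.4286, 2.5254, 4.2857).
Back-substitute: x_3 = 4.2857/2.5714 = 1.6667.
x_2 = (2.5254 + 2.0203·1.6667)/2.8284 = 2.0833.
x_1 = (-3.4286 + 2.0000·2.0833 − 1.1429·1.6667)/7.0000 = -0.1667.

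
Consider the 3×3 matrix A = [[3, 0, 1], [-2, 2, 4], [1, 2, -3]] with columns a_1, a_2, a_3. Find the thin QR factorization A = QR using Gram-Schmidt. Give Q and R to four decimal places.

e_1 = a_1/‖a_1‖ = (3, -2, 1)/3.7417 = (0.8018, -0.5345, 0.2673).
r_{12} = e_1·a_2 = -0.5345.
u_2 = a_2 + 0.5345·e_1 = (0.4286, 1.7143, 2.1429).
‖u_2‖ = 2.7775, so e_2 = (0.1543, 0.6172, 0.7715).
r_{13} = e_1·a_3 = -2.1381; r_{23} = e_2·a_3 = 0.3086.
u_3 = a_3 + 2.1381·e_1 − 0.3086·e_2 = (2.6667, 2.6667, -2.6667).
‖u_3‖ = 4.6188, so e_3 = (0.5774, 0.5774, -0.5774).

Q = [[0.8018, 0.1543, 0.5774], [-0.5345, 0.6172, 0.5774], [0.2673, 0.7715, -0.5774]], R = [[3.7417, -0.5345, -2.1381], [0.0000, 2.7775, 0.3086], [0.0000, 0.0000, 4.6188]]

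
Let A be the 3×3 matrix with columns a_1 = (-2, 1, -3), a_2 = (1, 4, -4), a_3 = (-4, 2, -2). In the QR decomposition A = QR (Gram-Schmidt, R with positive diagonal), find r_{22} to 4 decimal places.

r_{22} = 4.3589

q_1 = a_1/‖a_1‖ = (-2, 1, -3)/3.7417 = (-0.5345, 0.2673, -0.8018).
r_{12} = q_1·a_2 = 3.7417.
u_2 = a_2 − 3.7417·q_1 = (3.0000, 3.0000, -1.0000).
r_{22} = ‖u_2‖ = 4.3589.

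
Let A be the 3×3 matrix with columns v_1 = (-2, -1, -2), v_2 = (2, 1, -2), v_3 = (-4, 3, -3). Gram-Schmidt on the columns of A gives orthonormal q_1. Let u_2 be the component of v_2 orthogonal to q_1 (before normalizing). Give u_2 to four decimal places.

u_2 = (1.7778, 0.8889, -2.2222)

v_1 = (-2, -1, -2); ‖v_1‖ = 3.0000, so q_1 = (-0.6667, -0.3333, -0.6667).
q_1·v_2 = (-0.6667)·2 + (-0.3333)·1 + (-0.6667)·(-2) = -0.3333.
u_2 = v_2 + 0.3333·q_1 = (1.7778, 0.8889, -2.2222).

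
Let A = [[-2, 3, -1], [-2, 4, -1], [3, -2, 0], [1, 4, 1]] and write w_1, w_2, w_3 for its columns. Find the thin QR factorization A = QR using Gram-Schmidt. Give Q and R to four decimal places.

Q = [[-0.4714, 0.2203, -0.4039], [-0.4714, 0.4006, -0.4417], [0.7071, 0.1202, -0.6960], [0.2357, 0.8812, 0.3967]], R = [[4.2426, -3.7712, 1.1785], [0.0000, 5.5478, 0.2604], [0.0000, 0.0000, 1.2423]]

w_1 = (-2, -2, 3, 1); ‖w_1‖ = 4.2426, so q_1 = (-0.4714, -0.4714, 0.7071, 0.2357).
q_1·w_2 = (-0.4714)·3 + (-0.4714)·4 + 0.7071·(-2) + 0.2357·4 = -3.7712.
u_2 = w_2 + 3.7712·q_1 = (1.2222, 2.2222, 0.6667, 4.8889).
‖u_2‖ = 5.5478, so q_2 = (0.2203, 0.4006, 0.1202, 0.8812).
q_1·w_3 = (-0.4714)·(-1) + (-0.4714)·(-1) + 0.7071·0 + 0.2357·1 = 1.1785; q_2·w_3 = 0.2203·(-1) + 0.4006·(-1) + 0.1202·0 + 0.8812·1 = 0.2604.
u_3 = w_3 − 1.1785·q_1 − 0.2604·q_2 = (-0.5018, -0.5487, -0.8646, 0.4928).
‖u_3‖ = 1.2423, so q_3 = (-0.4039, -0.4417, -0.6960, 0.3967).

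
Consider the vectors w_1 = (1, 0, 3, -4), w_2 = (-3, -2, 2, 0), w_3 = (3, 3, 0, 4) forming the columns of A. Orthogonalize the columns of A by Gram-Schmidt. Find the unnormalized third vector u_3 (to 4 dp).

w_1 = (1, 0, 3, -4); ‖w_1‖ = 5.0990, so e_1 = (0.1961, 0.0000, 0.5883, -0.7845).
e_1·w_2 = 0.1961·(-3) + 0.0000·(-2) + 0.5883·2 + (-0.7845)·0 = 0.5883.
u_2 = w_2 − 0.5883·e_1 = (-3.1154, -2.0000, 1.6538, 0.4615).
‖u_2‖ = 4.0809, so e_2 = (-0.7634, -0.4901, 0.4053, 0.1131).
e_1·w_3 = 0.1961·3 + 0.0000·3 + 0.5883·0 + (-0.7845)·4 = -2.5495; e_2·w_3 = (-0.7634)·3 + (-0.4901)·3 + 0.4053·0 + 0.1131·4 = -3.3081.
u_3 = w_3 + 2.5495·e_1 + 3.3081·e_2 = (0.9746, 1.3788, 2.8406, 2.3741).

u_3 = (0.9746, 1.3788, 2.8406, 2.3741)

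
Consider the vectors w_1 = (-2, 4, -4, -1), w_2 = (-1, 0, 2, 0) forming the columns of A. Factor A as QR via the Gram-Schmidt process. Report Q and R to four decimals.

e_1 = w_1/‖w_1‖ = (-2, 4, -4, -1)/6.0828 = (-0.3288, 0.6576, -0.6576, -0.1644).
r_{12} = e_1·w_2 = -0.9864.
u_2 = w_2 + 0.9864·e_1 = (-1.3243, 0.6486, 1.3514, -0.1622).
‖u_2‖ = 2.0067, so e_2 = (-0.6599, 0.3232, 0.6734, -0.0808).

Q = [[-0.3288, -0.6599], [0.6576, 0.3232], [-0.6576, 0.6734], [-0.1644, -0.0808]], R = [[6.0828, -0.9864], [0.0000, 2.0067]]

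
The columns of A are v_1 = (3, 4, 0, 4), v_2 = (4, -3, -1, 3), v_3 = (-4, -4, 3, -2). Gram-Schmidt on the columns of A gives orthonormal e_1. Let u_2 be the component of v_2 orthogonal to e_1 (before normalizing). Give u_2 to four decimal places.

u_2 = (3.1220, -4.1707, -1.0000, 1.8293)

v_1 = (3, 4, 0, 4); ‖v_1‖ = 6.4031, so e_1 = (0.4685, 0.6247, 0.0000, 0.6247).
e_1·v_2 = 0.4685·4 + 0.6247·(-3) + 0.0000·(-1) + 0.6247·3 = 1.8741.
u_2 = v_2 − 1.8741·e_1 = (3.1220, -4.1707, -1.0000, 1.8293).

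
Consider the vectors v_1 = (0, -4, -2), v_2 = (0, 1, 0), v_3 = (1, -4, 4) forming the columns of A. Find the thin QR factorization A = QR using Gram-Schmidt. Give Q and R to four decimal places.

v_1 = (0, -4, -2); ‖v_1‖ = 4.4721, so q_1 = (0.0000, -0.8944, -0.4472).
q_1·v_2 = 0.0000·0 + (-0.8944)·1 + (-0.4472)·0 = -0.8944.
u_2 = v_2 + 0.8944·q_1 = (0.0000, 0.2000, -0.4000).
‖u_2‖ = 0.4472, so q_2 = (0.0000, 0.4472, -0.8944).
q_1·v_3 = 0.0000·1 + (-0.8944)·(-4) + (-0.4472)·4 = 1.7889; q_2·v_3 = 0.0000·1 + 0.4472·(-4) + (-0.8944)·4 = -5.3666.
u_3 = v_3 − 1.7889·q_1 + 5.3666·q_2 = (1.0000, 0.0000, 0.0000).
‖u_3‖ = 1.0000, so q_3 = (1.0000, 0.0000, 0.0000).

Q = [[0.0000, 0.0000, 1.0000], [-0.8944, 0.4472, 0.0000], [-0.4472, -0.8944, 0.0000]], R = [[4.4721, -0.8944, 1.7889], [0.0000, 0.4472, -5.3666], [0.0000, 0.0000, 1.0000]]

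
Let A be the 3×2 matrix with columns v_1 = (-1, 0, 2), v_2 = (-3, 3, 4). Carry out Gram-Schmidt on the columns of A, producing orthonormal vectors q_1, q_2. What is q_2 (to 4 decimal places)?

v_1 = (-1, 0, 2); ‖v_1‖ = 2.2361, so q_1 = (-0.4472, 0.0000, 0.8944).
q_1·v_2 = (-0.4472)·(-3) + 0.0000·3 + 0.8944·4 = 4.9193.
u_2 = v_2 − 4.9193·q_1 = (-0.8000, 3.0000, -0.4000).
‖u_2‖ = 3.1305, so q_2 = (-0.2556, 0.9583, -0.1278).

q_2 = (-0.2556, 0.9583, -0.1278)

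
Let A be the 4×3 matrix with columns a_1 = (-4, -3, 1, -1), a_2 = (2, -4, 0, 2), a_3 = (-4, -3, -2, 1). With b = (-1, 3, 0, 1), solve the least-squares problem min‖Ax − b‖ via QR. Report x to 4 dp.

q_1 = a_1/‖a_1‖ = (-4, -3, 1, -1)/5.1962 = (-0.7698, -0.5774, 0.1925, -0.1925).
r_{12} = q_1·a_2 = 0.3849.
u_2 = a_2 − 0.3849·q_1 = (2.2963, -3.7778, -0.0741, 2.0741).
‖u_2‖ = 4.8838, so q_2 = (0.4702, -0.7735, -0.0152, 0.4247).
r_{13} = q_1·a_3 = 4.2339; r_{23} = q_2·a_3 = 0.8949.
u_3 = a_3 − 4.2339·q_1 − 0.8949·q_2 = (-1.1615, 0.1366, -2.8012, 1.4348).
‖u_3‖ = 3.3576, so q_3 = (-0.3459, 0.0407, -0.8343, 0.4273).
Qᵀb = (-1.1547, -2.3661, 0.8954).
Back-substitute: x_3 = 0.8954/3.3576 = 0.2667.
x_2 = (-2.3661 − 0.8949·0.2667)/4.8838 = -0.5333.
x_1 = (-1.1547 − 0.3849·(-0.5333) − 4.2339·0.2667)/5.1962 = -0.4000.

x = (-0.4000, -0.5333, 0.2667)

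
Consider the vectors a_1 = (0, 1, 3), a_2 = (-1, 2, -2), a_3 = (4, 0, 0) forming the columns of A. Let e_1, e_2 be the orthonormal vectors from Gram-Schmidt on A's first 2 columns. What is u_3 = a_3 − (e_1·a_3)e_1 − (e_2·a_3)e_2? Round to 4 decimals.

a_1 = (0, 1, 3); ‖a_1‖ = 3.1623, so e_1 = (0.0000, 0.3162, 0.9487).
e_1·a_2 = 0.0000·(-1) + 0.3162·2 + 0.9487·(-2) = -1.2649.
u_2 = a_2 + 1.2649·e_1 = (-1.0000, 2.4000, -0.8000).
‖u_2‖ = 2.7203, so e_2 = (-0.3676, 0.8823, -0.2941).
e_1·a_3 = 0.0000·4 + 0.3162·0 + 0.9487·0 = 0.0000; e_2·a_3 = (-0.3676)·4 + 0.8823·0 + (-0.2941)·0 = -1.4704.
u_3 = a_3 + 0.0000·e_1 + 1.4704·e_2 = (3.4595, 1.2973, -0.4324).

u_3 = (3.4595, 1.2973, -0.4324)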